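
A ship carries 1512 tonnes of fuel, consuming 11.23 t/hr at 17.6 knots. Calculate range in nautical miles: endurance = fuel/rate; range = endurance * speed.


Formula: endurance = fuel / rate; range = endurance * speed
Step 1 — endurance = 1512 / 11.23 = 134.6394 hours
Step 2 — range = 134.6394 * 17.6 ≈ 2369.7 nautical miles (5 s.f.)

2369.7 NM


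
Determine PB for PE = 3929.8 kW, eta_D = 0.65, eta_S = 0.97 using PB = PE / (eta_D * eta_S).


Formula: PB = PE / (eta_D * eta_S)
Step 1 — combined efficiency = eta_D * eta_S = 0.65 * 0.97 = 0.6305
Step 2 — PB = 3929.8 / 0.6305 ≈ 6232.8 kW (5 s.f.)

6232.8 kW


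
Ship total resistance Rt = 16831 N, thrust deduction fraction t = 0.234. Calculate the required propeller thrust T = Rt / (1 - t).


Formula: T = Rt / (1 - t)
Step 1 — (1 - t) = 1 - 0.234 = 0.766
Step 2 — T = 16831 / 0.766 ≈ 21973 N (5 s.f.)

21973 N


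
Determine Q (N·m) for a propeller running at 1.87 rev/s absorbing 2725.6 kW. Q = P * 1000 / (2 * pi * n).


Formula: Q = P_W / (2 * pi * n)
Step 1 — P_W = 2725.6 kW * 1000 = 2725600.0 W
Step 2 — 2 * pi * n = 2 * pi * 1.87 = 11.749557
Step 3 — Q = 2725600.0 / 11.749557 ≈ 231970 N·m (5 s.f.)

231970 N·m


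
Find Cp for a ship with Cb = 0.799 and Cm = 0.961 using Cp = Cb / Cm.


Formula: Cp = Cb / Cm
Substituting: Cp = 0.799 / 0.961
Result: Cp ≈ 0.83143 (5 s.f.)

0.83143


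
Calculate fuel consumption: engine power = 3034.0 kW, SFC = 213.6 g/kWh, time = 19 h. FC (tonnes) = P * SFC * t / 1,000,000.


Formula: FC (tonnes) = P * SFC * t / 1,000,000
Step 1 — P * SFC * t = 3034.0 * 213.6 * 19 = 12313185.6 g
Step 2 — FC (tonnes) = 12313185.6 / 1,000,000 ≈ 12.313 tonnes (5 s.f.)

12.313 tonnes


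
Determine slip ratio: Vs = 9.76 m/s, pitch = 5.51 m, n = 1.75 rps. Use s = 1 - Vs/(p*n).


Formula: s = 1 - Vs / (p * n)
Step 1 — p * n = 5.51 * 1.75 = 9.6425
Step 2 — Vs / (p*n) = 9.76 / 9.6425 = 1.012186 (6 d.p.)
Step 3 — s = 1 - 1.012186 = -0.012186

-0.012186


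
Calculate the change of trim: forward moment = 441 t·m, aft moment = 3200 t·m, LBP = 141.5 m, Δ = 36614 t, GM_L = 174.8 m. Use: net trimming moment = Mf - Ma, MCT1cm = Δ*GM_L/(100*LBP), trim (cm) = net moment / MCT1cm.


Formula: net trimming moment = Mf - Ma; MCT1cm = Δ*GM_L/(100*LBP); trim = net moment / MCT1cm
Step 1 — net trimming moment = 441 - 3200 = -2759 t·m
Step 2 — MCT1cm = 36614 * 174.8 / (100 * 141.5) = 452.3058 t·m/cm
Step 3 — trim = -2759 / 452.3058 ≈ -6.0999 cm (5 s.f.)

-6.0999 cm


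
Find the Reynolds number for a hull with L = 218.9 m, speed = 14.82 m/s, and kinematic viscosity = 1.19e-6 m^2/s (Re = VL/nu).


Formula: Re = V * L / nu
Step 1 — V * L = 14.82 * 218.9 = 3244.098 m^2/s
Step 2 — Re = 3244.098 / 1.19e-6 = 2.73e+09

2.73e+09


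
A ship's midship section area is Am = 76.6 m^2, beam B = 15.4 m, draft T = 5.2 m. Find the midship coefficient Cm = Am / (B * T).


Formula: Cm = Am / (B * T)
Step 1 — B * T = 15.4 * 5.2 = 80.08 m^2
Step 2 — Cm = 76.6 / 80.08 ≈ 0.95654 (5 s.f.)

0.95654


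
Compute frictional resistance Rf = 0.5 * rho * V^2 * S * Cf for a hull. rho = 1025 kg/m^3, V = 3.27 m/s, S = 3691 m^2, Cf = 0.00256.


Formula: Rf = 0.5 * rho * V^2 * S * Cf
Step 1 — V^2 = 3.27^2 = 10.6929
Step 2 — 0.5 * rho * V^2 = 0.5 * 1025 * 10.6929 = 5480.11125
Step 3 — Rf = 5480.11125 * 3691 * 0.00256 ≈ 51781 N (5 s.f.)

51781 N


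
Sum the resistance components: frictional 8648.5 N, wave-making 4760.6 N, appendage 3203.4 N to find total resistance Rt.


Formula: Rt = Rf + Rw + Ra
Substituting: Rt = 8648.5 + 4760.6 + 3203.4
Result: Rt = 16612.5 N

16612.5 N


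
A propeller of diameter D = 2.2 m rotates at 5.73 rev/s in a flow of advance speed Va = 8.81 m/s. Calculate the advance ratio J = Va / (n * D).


Formula: J = Va / (n * D)
Step 1 — n * D = 5.73 * 2.2 = 12.606
Step 2 — J = 8.81 / 12.606 ≈ 0.69887 (5 s.f.)

0.69887


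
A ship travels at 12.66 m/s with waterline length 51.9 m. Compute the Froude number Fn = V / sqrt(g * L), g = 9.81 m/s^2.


Formula: Fn = V / sqrt(g * L)
Step 1 — g * L = 9.81 * 51.9 = 509.139
Step 2 — sqrt(g * L) = sqrt(509.139) = 22.564109
Step 3 — Fn = 12.66 / 22.564109 ≈ 0.56107 (5 s.f.)

0.56107


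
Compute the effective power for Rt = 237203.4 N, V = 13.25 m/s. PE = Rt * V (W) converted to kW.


Formula: PE = Rt * V / 1000 (kW)
Step 1 — PE (W) = 237203.4 * 13.25 = 3142945.05 W
Step 2 — PE (kW) = 3142945.05 / 1000 ≈ 3142.9 kW (5 s.f.)

3142.9 kW


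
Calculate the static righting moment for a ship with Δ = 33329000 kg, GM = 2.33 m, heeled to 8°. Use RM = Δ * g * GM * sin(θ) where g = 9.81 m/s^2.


Formula: GZ = GM * sin(theta); RM = disp * g * GZ
Step 1 — GZ = 2.33 * sin(8°) = 2.33 * 0.139173 = 0.324273 m
Step 2 — RM = 33329000 * 9.81 * 0.324273 ≈ 106020000 N·m (5 s.f.)

106020000 N·m


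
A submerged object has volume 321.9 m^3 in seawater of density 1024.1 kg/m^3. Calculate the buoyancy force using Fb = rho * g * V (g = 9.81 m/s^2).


Formula: Fb = rho * g * V
Substituting: Fb = 1024.1 * 9.81 * 321.9
Intermediate: 1024.1 * 9.81 = 10046.421
Result: Fb = 10046.421 * 321.9 ≈ 3233900 N (5 s.f.)

3233900 N


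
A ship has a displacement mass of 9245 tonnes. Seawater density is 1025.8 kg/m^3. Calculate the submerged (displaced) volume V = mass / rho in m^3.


Formula: V = mass / rho
Step 1 — convert tonnes to kg: 9245 t * 1000 = 9245000 kg
Step 2 — V = 9245000 / 1025.8 ≈ 9012.5 m^3 (5 s.f.)

9012.5 m^3


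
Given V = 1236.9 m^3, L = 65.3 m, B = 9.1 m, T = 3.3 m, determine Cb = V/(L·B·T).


Formula: Cb = V / (L * B * T)
Step 1 — L * B * T = 65.3 * 9.1 * 3.3 = 1960.959 m^3
Step 2 — Cb = 1236.9 / 1960.959 ≈ 0.63076 (5 s.f.)

0.63076


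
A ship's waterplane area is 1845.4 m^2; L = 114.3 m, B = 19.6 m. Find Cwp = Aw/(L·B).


Formula: Cwp = Aw / (L * B)
Step 1 — L * B = 114.3 * 19.6 = 2240.28 m^2
Step 2 — Cwp = 1845.4 / 2240.28 ≈ 0.82374 (5 s.f.)

0.82374


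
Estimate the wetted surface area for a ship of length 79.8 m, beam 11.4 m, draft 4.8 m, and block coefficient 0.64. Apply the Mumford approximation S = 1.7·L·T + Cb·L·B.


Formula: S = 1.7*L*T + V/T with V = Cb*L*B*T, i.e. S = L * (1.7*T + Cb*B)
Step 1 — 1.7*T = 1.7 * 4.8 = 8.16 m
Step 2 — Cb*B = 0.64 * 11.4 = 7.296 m
Step 3 — 1.7*T + Cb*B = 8.16 + 7.296 = 15.456 m
Step 4 — S = 79.8 * 15.456 ≈ 1233.4 m^2 (5 s.f.)

1233.4 m^2


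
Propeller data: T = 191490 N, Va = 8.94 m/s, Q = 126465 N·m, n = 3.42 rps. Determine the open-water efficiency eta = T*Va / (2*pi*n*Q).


Formula: eta = T * Va / (2 * pi * n * Q)
Step 1 — numerator = T * Va = 191490 * 8.94 = 1711920.6
Step 2 — 2 * pi * n = 2 * pi * 3.42 = 21.488494
Step 3 — denominator = 21.488494 * 126465 = 2717542.39
Step 4 — eta = 1711920.6 / 2717542.39 ≈ 0.62995 (5 s.f.)

0.62995


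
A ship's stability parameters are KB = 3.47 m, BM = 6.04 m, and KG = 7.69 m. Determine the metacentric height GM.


Formula: GM = KB + BM - KG
Step 1 — KM = KB + BM = 3.47 + 6.04 = 9.51 m
Step 2 — GM = KM - KG = 9.51 - 7.69 = 1.82 m

1.82 m


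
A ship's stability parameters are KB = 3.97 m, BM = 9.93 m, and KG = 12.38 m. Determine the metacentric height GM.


Formula: GM = KB + BM - KG
Step 1 — KM = KB + BM = 3.97 + 9.93 = 13.9 m
Step 2 — GM = KM - KG = 13.9 - 12.38 = 1.52 m

1.52 m


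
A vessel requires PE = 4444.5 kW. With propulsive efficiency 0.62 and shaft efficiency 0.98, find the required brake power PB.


Formula: PB = PE / (eta_D * eta_S)
Step 1 — combined efficiency = eta_D * eta_S = 0.62 * 0.98 = 0.6076
Step 2 — PB = 4444.5 / 0.6076 ≈ 7314.8 kW (5 s.f.)

7314.8 kW


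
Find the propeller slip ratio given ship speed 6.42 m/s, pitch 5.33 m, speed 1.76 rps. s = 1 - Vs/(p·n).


Formula: s = 1 - Vs / (p * n)
Step 1 — p * n = 5.33 * 1.76 = 9.3808
Step 2 — Vs / (p*n) = 6.42 / 9.3808 = 0.684377 (6 d.p.)
Step 3 — s = 1 - 0.684377 = 0.315623

0.315623


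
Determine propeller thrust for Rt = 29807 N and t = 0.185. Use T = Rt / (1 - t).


Formula: T = Rt / (1 - t)
Step 1 — (1 - t) = 1 - 0.185 = 0.815
Step 2 — T = 29807 / 0.815 ≈ 36573 N (5 s.f.)

36573 N


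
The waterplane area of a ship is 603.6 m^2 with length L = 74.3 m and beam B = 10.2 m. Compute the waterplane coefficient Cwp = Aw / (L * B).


Formula: Cwp = Aw / (L * B)
Step 1 — L * B = 74.3 * 10.2 = 757.86 m^2
Step 2 — Cwp = 603.6 / 757.86 ≈ 0.79645 (5 s.f.)

0.79645


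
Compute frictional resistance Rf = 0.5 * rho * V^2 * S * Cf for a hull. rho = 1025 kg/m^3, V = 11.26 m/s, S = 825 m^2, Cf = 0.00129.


Formula: Rf = 0.5 * rho * V^2 * S * Cf
Step 1 — V^2 = 11.26^2 = 126.7876
Step 2 — 0.5 * rho * V^2 = 0.5 * 1025 * 126.7876 = 64978.645
Step 3 — Rf = 64978.645 * 825 * 0.00129 ≈ 69154 N (5 s.f.)

69154 N


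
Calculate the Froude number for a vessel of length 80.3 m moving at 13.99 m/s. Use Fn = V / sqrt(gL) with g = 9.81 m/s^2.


Formula: Fn = V / sqrt(g * L)
Step 1 — g * L = 9.81 * 80.3 = 787.743
Step 2 — sqrt(g * L) = sqrt(787.743) = 28.06676
Step 3 — Fn = 13.99 / 28.06676 ≈ 0.49845 (5 s.f.)

0.49845


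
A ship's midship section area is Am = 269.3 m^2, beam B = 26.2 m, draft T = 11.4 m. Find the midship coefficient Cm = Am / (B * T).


Formula: Cm = Am / (B * T)
Step 1 — B * T = 26.2 * 11.4 = 298.68 m^2
Step 2 — Cm = 269.3 / 298.68 ≈ 0.90163 (5 s.f.)

0.90163


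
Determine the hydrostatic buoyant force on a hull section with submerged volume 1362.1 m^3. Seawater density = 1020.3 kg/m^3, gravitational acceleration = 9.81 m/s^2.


Formula: Fb = rho * g * V
Substituting: Fb = 1020.3 * 9.81 * 1362.1
Intermediate: 1020.3 * 9.81 = 10009.143
Result: Fb = 10009.143 * 1362.1 ≈ 13633000 N (5 s.f.)

13633000 N


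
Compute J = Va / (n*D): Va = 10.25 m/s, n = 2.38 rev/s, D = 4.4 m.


Formula: J = Va / (n * D)
Step 1 — n * D = 2.38 * 4.4 = 10.472
Step 2 — J = 10.25 / 10.472 ≈ 0.97880 (5 s.f.)

0.97880


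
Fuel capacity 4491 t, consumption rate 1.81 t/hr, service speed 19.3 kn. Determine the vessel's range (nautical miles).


Formula: endurance = fuel / rate; range = endurance * speed
Step 1 — endurance = 4491 / 1.81 = 2481.2155 hours
Step 2 — range = 2481.2155 * 19.3 ≈ 47887 nautical miles (5 s.f.)

47887 NM


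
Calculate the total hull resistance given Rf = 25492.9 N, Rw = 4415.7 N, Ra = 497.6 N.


Formula: Rt = Rf + Rw + Ra
Substituting: Rt = 25492.9 + 4415.7 + 497.6
Result: Rt = 30406.2 N

30406.2 N


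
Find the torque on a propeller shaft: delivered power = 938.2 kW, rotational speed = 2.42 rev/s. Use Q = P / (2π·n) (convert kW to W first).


Formula: Q = P_W / (2 * pi * n)
Step 1 — P_W = 938.2 kW * 1000 = 938200.0 W
Step 2 — 2 * pi * n = 2 * pi * 2.42 = 15.205308
Step 3 — Q = 938200.0 / 15.205308 ≈ 61702 N·m (5 s.f.)

61702 N·m


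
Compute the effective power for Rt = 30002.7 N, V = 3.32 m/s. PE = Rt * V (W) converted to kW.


Formula: PE = Rt * V / 1000 (kW)
Step 1 — PE (W) = 30002.7 * 3.32 = 99608.964 W
Step 2 — PE (kW) = 99608.964 / 1000 ≈ 99.609 kW (5 s.f.)

99.609 kW


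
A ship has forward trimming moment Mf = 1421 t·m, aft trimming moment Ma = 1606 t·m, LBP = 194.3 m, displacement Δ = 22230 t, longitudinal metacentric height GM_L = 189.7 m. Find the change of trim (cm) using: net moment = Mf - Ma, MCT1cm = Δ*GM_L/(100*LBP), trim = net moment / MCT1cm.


Formula: net trimming moment = Mf - Ma; MCT1cm = Δ*GM_L/(100*LBP); trim = net moment / MCT1cm
Step 1 — net trimming moment = 1421 - 1606 = -185 t·m
Step 2 — MCT1cm = 22230 * 189.7 / (100 * 194.3) = 217.0371 t·m/cm
Step 3 — trim = -185 / 217.0371 ≈ -0.85239 cm (5 s.f.)

-0.85239 cm


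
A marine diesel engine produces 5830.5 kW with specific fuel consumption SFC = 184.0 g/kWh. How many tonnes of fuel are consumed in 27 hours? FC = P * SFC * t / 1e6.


Formula: FC (tonnes) = P * SFC * t / 1,000,000
Step 1 — P * SFC * t = 5830.5 * 184.0 * 27 = 28965924.0 g
Step 2 — FC (tonnes) = 28965924.0 / 1,000,000 ≈ 28.966 tonnes (5 s.f.)

28.966 tonnes


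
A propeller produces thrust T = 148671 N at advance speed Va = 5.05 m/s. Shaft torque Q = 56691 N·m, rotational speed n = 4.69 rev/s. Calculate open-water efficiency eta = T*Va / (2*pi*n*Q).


Formula: eta = T * Va / (2 * pi * n * Q)
Step 1 — numerator = T * Va = 148671 * 5.05 = 750788.55
Step 2 — 2 * pi * n = 2 * pi * 4.69 = 29.468139
Step 3 — denominator = 29.468139 * 56691 = 1670578.27
Step 4 — eta = 750788.55 / 1670578.27 ≈ 0.44942 (5 s.f.)

0.44942


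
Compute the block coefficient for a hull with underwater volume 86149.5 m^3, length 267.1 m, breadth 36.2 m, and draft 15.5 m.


Formula: Cb = V / (L * B * T)
Step 1 — L * B * T = 267.1 * 36.2 * 15.5 = 149869.81 m^3
Step 2 — Cb = 86149.5 / 149869.81 ≈ 0.57483 (5 s.f.)

0.57483


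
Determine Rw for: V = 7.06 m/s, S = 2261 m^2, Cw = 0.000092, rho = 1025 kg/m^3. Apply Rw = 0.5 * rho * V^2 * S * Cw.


Formula: Rw = 0.5 * rho * V^2 * S * Cw
Step 1 — V^2 = 7.06^2 = 49.8436
Step 2 — 0.5 * rho * V^2 = 0.5 * 1025 * 49.8436 = 25544.845
Step 3 — Rw = 25544.845 * 2261 * 0.000092 ≈ 5313.6 N (5 s.f.)

5313.6 N


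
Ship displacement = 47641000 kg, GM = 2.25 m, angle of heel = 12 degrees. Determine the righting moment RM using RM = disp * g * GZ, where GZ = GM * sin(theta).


Formula: GZ = GM * sin(theta); RM = disp * g * GZ
Step 1 — GZ = 2.25 * sin(12°) = 2.25 * 0.207912 = 0.467802 m
Step 2 — RM = 47641000 * 9.81 * 0.467802 ≈ 218630000 N·m (5 s.f.)

218630000 N·m


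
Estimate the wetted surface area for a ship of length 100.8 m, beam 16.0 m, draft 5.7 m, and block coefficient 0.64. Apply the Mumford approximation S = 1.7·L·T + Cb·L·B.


Formula: S = 1.7*L*T + V/T with V = Cb*L*B*T, i.e. S = L * (1.7*T + Cb*B)
Step 1 — 1.7*T = 1.7 * 5.7 = 9.69 m
Step 2 — Cb*B = 0.64 * 16.0 = 10.24 m
Step 3 — 1.7*T + Cb*B = 9.69 + 10.24 = 19.93 m
Step 4 — S = 100.8 * 19.93 ≈ 2008.9 m^2 (5 s.f.)

2008.9 m^2


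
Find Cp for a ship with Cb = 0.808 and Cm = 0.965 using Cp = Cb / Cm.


Formula: Cp = Cb / Cm
Substituting: Cp = 0.808 / 0.965
Result: Cp ≈ 0.83731 (5 s.f.)

0.83731


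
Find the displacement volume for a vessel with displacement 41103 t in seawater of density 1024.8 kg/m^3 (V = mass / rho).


Formula: V = mass / rho
Step 1 — convert tonnes to kg: 41103 t * 1000 = 41103000 kg
Step 2 — V = 41103000 / 1024.8 ≈ 40108 m^3 (5 s.f.)

40108 m^3


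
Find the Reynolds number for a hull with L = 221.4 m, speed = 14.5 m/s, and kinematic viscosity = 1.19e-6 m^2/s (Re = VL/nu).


Formula: Re = V * L / nu
Step 1 — V * L = 14.5 * 221.4 = 3210.3 m^2/s
Step 2 — Re = 3210.3 / 1.19e-6 = 2.70e+09

2.70e+09


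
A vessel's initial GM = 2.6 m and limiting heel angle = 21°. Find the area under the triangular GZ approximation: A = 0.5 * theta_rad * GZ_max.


Formula: GZ_max = GM * sin(theta); Area = 0.5 * theta_rad * GZ_max
Step 1 — GZ_max = 2.6 * sin(21°) = 2.6 * 0.358368 = 0.931757 m
Step 2 — theta_rad = 21 * pi/180 = 0.366519 rad
Step 3 — Area = 0.5 * 0.366519 * 0.931757 ≈ 0.17075 m·rad (5 s.f.)

0.17075 m·rad


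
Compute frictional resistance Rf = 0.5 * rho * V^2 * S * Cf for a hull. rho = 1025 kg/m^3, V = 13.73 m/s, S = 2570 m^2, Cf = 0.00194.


Formula: Rf = 0.5 * rho * V^2 * S * Cf
Step 1 — V^2 = 13.73^2 = 188.5129
Step 2 — 0.5 * rho * V^2 = 0.5 * 1025 * 188.5129 = 96612.86125
Step 3 — Rf = 96612.86125 * 2570 * 0.00194 ≈ 481690 N (5 s.f.)

481690 N


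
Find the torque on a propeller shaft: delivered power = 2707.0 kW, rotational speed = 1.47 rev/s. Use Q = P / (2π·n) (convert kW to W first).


Formula: Q = P_W / (2 * pi * n)
Step 1 — P_W = 2707.0 kW * 1000 = 2707000.0 W
Step 2 — 2 * pi * n = 2 * pi * 1.47 = 9.236282
Step 3 — Q = 2707000.0 / 9.236282 ≈ 293080 N·m (5 s.f.)

293080 N·m


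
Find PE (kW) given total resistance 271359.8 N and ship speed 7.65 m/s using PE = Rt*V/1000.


Formula: PE = Rt * V / 1000 (kW)
Step 1 — PE (W) = 271359.8 * 7.65 = 2075902.47 W
Step 2 — PE (kW) = 2075902.47 / 1000 ≈ 2075.9 kW (5 s.f.)

2075.9 kW


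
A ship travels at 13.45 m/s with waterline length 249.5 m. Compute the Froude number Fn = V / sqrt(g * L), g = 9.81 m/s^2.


Formula: Fn = V / sqrt(g * L)
Step 1 — g * L = 9.81 * 249.5 = 2447.595
Step 2 — sqrt(g * L) = sqrt(2447.595) = 49.473175
Step 3 — Fn = 13.45 / 49.473175 ≈ 0.27186 (5 s.f.)

0.27186


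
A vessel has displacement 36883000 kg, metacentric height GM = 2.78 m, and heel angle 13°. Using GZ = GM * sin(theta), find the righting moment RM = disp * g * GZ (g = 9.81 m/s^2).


Formula: GZ = GM * sin(theta); RM = disp * g * GZ
Step 1 — GZ = 2.78 * sin(13°) = 2.78 * 0.224951 = 0.625364 m
Step 2 — RM = 36883000 * 9.81 * 0.625364 ≈ 226270000 N·m (5 s.f.)

226270000 N·m


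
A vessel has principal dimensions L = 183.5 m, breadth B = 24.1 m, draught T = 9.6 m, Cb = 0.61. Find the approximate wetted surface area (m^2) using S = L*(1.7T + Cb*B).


Formula: S = 1.7*L*T + V/T with V = Cb*L*B*T, i.e. S = L * (1.7*T + Cb*B)
Step 1 — 1.7*T = 1.7 * 9.6 = 16.32 m
Step 2 — Cb*B = 0.61 * 24.1 = 14.701 m
Step 3 — 1.7*T + Cb*B = 16.32 + 14.701 = 31.021 m
Step 4 — S = 183.5 * 31.021 ≈ 5692.4 m^2 (5 s.f.)

5692.4 m^2


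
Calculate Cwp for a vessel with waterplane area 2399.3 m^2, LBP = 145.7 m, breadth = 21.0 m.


Formula: Cwp = Aw / (L * B)
Step 1 — L * B = 145.7 * 21.0 = 3059.7 m^2
Step 2 — Cwp = 2399.3 / 3059.7 ≈ 0.78416 (5 s.f.)

0.78416


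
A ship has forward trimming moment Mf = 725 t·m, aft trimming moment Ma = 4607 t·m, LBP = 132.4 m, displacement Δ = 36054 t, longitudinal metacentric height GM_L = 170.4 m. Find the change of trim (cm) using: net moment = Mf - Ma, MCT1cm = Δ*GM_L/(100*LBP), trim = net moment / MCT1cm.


Formula: net trimming moment = Mf - Ma; MCT1cm = Δ*GM_L/(100*LBP); trim = net moment / MCT1cm
Step 1 — net trimming moment = 725 - 4607 = -3882 t·m
Step 2 — MCT1cm = 36054 * 170.4 / (100 * 132.4) = 464.0182 t·m/cm
Step 3 — trim = -3882 / 464.0182 ≈ -8.3661 cm (5 s.f.)

-8.3661 cm


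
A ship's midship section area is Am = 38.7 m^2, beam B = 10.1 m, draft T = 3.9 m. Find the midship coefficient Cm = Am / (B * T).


Formula: Cm = Am / (B * T)
Step 1 — B * T = 10.1 * 3.9 = 39.39 m^2
Step 2 — Cm = 38.7 / 39.39 ≈ 0.98248 (5 s.f.)

0.98248


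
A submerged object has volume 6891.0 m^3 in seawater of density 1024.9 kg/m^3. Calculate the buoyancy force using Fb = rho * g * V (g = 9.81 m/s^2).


Formula: Fb = rho * g * V
Substituting: Fb = 1024.9 * 9.81 * 6891.0
Intermediate: 1024.9 * 9.81 = 10054.269
Result: Fb = 10054.269 * 6891.0 ≈ 69284000 N (5 s.f.)

69284000 N


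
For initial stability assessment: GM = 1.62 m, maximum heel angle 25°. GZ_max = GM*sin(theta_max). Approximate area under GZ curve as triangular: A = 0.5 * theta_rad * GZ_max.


Formula: GZ_max = GM * sin(theta); Area = 0.5 * theta_rad * GZ_max
Step 1 — GZ_max = 1.62 * sin(25°) = 1.62 * 0.422618 = 0.684641 m
Step 2 — theta_rad = 25 * pi/180 = 0.436332 rad
Step 3 — Area = 0.5 * 0.436332 * 0.684641 ≈ 0.14937 m·rad (5 s.f.)

0.14937 m·rad


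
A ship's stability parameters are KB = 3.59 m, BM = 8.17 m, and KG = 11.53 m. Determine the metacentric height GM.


Formula: GM = KB + BM - KG
Step 1 — KM = KB + BM = 3.59 + 8.17 = 11.76 m
Step 2 — GM = KM - KG = 11.76 - 11.53 = 0.23 m

0.23 m


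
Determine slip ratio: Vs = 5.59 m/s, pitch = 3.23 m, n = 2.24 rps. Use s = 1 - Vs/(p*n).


Formula: s = 1 - Vs / (p * n)
Step 1 — p * n = 3.23 * 2.24 = 7.2352
Step 2 — Vs / (p*n) = 5.59 / 7.2352 = 0.772612 (6 d.p.)
Step 3 — s = 1 - 0.772612 = 0.227388

0.227388


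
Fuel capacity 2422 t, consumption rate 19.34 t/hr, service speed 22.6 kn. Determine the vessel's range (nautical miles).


Formula: endurance = fuel / rate; range = endurance * speed
Step 1 — endurance = 2422 / 19.34 = 125.2327 hours
Step 2 — range = 125.2327 * 22.6 ≈ 2830.3 nautical miles (5 s.f.)

2830.3 NM


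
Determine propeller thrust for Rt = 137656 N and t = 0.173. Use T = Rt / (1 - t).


Formula: T = Rt / (1 - t)
Step 1 — (1 - t) = 1 - 0.173 = 0.827
Step 2 — T = 137656 / 0.827 ≈ 166450 N (5 s.f.)

166450 N


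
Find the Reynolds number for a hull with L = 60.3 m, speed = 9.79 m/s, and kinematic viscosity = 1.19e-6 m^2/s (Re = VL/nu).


Formula: Re = V * L / nu
Step 1 — V * L = 9.79 * 60.3 = 590.337 m^2/s
Step 2 — Re = 590.337 / 1.19e-6 = 4.96e+08

4.96e+08


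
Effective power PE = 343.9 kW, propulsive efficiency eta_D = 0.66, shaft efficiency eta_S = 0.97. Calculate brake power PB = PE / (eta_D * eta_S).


Formula: PB = PE / (eta_D * eta_S)
Step 1 — combined efficiency = eta_D * eta_S = 0.66 * 0.97 = 0.6402
Step 2 — PB = 343.9 / 0.6402 ≈ 537.18 kW (5 s.f.)

537.18 kW


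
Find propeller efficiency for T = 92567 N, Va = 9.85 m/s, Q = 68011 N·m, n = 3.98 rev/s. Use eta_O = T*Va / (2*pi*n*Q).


Formula: eta = T * Va / (2 * pi * n * Q)
Step 1 — numerator = T * Va = 92567 * 9.85 = 911784.95
Step 2 — 2 * pi * n = 2 * pi * 3.98 = 25.007078
Step 3 — denominator = 25.007078 * 68011 = 1700756.38
Step 4 — eta = 911784.95 / 1700756.38 ≈ 0.53611 (5 s.f.)

0.53611


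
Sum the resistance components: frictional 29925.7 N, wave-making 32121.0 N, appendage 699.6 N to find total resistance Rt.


Formula: Rt = Rf + Rw + Ra
Substituting: Rt = 29925.7 + 32121.0 + 699.6
Result: Rt = 62746.3 N

62746.3 N


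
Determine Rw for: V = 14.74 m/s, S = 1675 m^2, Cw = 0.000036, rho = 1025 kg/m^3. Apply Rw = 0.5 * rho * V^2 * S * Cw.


Formula: Rw = 0.5 * rho * V^2 * S * Cw
Step 1 — V^2 = 14.74^2 = 217.2676
Step 2 — 0.5 * rho * V^2 = 0.5 * 1025 * 217.2676 = 111349.645
Step 3 — Rw = 111349.645 * 1675 * 0.000036 ≈ 6714.4 N (5 s.f.)

6714.4 N


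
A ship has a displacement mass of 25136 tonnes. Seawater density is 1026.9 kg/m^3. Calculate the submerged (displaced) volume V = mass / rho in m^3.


Formula: V = mass / rho
Step 1 — convert tonnes to kg: 25136 t * 1000 = 25136000 kg
Step 2 — V = 25136000 / 1026.9 ≈ 24478 m^3 (5 s.f.)

24478 m^3


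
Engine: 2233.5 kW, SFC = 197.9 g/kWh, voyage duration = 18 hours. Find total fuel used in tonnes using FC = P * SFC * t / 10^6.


Formula: FC (tonnes) = P * SFC * t / 1,000,000
Step 1 — P * SFC * t = 2233.5 * 197.9 * 18 = 7956173.7 g
Step 2 — FC (tonnes) = 7956173.7 / 1,000,000 ≈ 7.9562 tonnes (5 s.f.)

7.9562 tonnes


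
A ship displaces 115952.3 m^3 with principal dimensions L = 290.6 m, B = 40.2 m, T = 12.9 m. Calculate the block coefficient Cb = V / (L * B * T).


Formula: Cb = V / (L * B * T)
Step 1 — L * B * T = 290.6 * 40.2 * 12.9 = 150699.348 m^3
Step 2 — Cb = 115952.3 / 150699.348 ≈ 0.76943 (5 s.f.)

0.76943


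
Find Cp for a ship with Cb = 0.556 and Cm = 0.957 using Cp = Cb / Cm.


Formula: Cp = Cb / Cm
Substituting: Cp = 0.556 / 0.957
Result: Cp ≈ 0.58098 (5 s.f.)

0.58098


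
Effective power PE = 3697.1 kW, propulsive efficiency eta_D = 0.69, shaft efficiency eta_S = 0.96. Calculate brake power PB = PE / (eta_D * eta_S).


Formula: PB = PE / (eta_D * eta_S)
Step 1 — combined efficiency = eta_D * eta_S = 0.69 * 0.96 = 0.6624
Step 2 — PB = 3697.1 / 0.6624 ≈ 5581.4 kW (5 s.f.)

5581.4 kW


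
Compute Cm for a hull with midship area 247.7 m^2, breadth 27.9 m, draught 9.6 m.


Formula: Cm = Am / (B * T)
Step 1 — B * T = 27.9 * 9.6 = 267.84 m^2
Step 2 — Cm = 247.7 / 267.84 ≈ 0.92481 (5 s.f.)

0.92481


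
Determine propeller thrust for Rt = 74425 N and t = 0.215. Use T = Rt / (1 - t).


Formula: T = Rt / (1 - t)
Step 1 — (1 - t) = 1 - 0.215 = 0.785
Step 2 — T = 74425 / 0.785 ≈ 94809 N (5 s.f.)

94809 N


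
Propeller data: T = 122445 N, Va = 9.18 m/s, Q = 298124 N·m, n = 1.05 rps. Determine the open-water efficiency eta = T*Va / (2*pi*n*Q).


Formula: eta = T * Va / (2 * pi * n * Q)
Step 1 — numerator = T * Va = 122445 * 9.18 = 1124045.1
Step 2 — 2 * pi * n = 2 * pi * 1.05 = 6.597345
Step 3 — denominator = 6.597345 * 298124 = 1966826.88
Step 4 — eta = 1124045.1 / 1966826.88 ≈ 0.57150 (5 s.f.)

0.57150


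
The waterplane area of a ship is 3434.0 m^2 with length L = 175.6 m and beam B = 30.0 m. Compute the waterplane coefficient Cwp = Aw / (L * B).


Formula: Cwp = Aw / (L * B)
Step 1 — L * B = 175.6 * 30.0 = 5268.0 m^2
Step 2 — Cwp = 3434.0 / 5268.0 ≈ 0.65186 (5 s.f.)

0.65186


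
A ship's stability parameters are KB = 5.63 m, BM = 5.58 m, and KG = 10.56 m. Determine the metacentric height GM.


Formula: GM = KB + BM - KG
Step 1 — KM = KB + BM = 5.63 + 5.58 = 11.21 m
Step 2 — GM = KM - KG = 11.21 - 10.56 = 0.65 m

0.65 m


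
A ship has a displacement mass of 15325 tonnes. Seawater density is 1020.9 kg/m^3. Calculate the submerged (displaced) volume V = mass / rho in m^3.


Formula: V = mass / rho
Step 1 — convert tonnes to kg: 15325 t * 1000 = 15325000 kg
Step 2 — V = 15325000 / 1020.9 ≈ 15011 m^3 (5 s.f.)

15011 m^3


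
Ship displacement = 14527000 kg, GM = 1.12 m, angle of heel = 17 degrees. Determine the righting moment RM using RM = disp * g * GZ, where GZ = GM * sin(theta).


Formula: GZ = GM * sin(theta); RM = disp * g * GZ
Step 1 — GZ = 1.12 * sin(17°) = 1.12 * 0.292372 = 0.327457 m
Step 2 — RM = 14527000 * 9.81 * 0.327457 ≈ 46666000 N·m (5 s.f.)

46666000 N·m


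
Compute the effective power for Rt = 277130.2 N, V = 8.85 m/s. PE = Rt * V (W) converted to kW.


Formula: PE = Rt * V / 1000 (kW)
Step 1 — PE (W) = 277130.2 * 8.85 = 2452602.27 W
Step 2 — PE (kW) = 2452602.27 / 1000 ≈ 2452.6 kW (5 s.f.)

2452.6 kW


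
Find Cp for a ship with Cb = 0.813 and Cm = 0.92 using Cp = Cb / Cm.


Formula: Cp = Cb / Cm
Substituting: Cp = 0.813 / 0.92
Result: Cp ≈ 0.88370 (5 s.f.)

0.88370


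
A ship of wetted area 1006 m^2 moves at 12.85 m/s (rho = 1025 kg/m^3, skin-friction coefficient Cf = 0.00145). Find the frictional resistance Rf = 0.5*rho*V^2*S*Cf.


Formula: Rf = 0.5 * rho * V^2 * S * Cf
Step 1 — V^2 = 12.85^2 = 165.1225
Step 2 — 0.5 * rho * V^2 = 0.5 * 1025 * 165.1225 = 84625.28125
Step 3 — Rf = 84625.28125 * 1006 * 0.00145 ≈ 123440 N (5 s.f.)

123440 N


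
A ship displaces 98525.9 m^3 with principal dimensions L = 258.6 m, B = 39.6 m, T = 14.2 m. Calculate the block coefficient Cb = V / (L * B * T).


Formula: Cb = V / (L * B * T)
Step 1 — L * B * T = 258.6 * 39.6 * 14.2 = 145415.952 m^3
Step 2 — Cb = 98525.9 / 145415.952 ≈ 0.67755 (5 s.f.)

0.67755


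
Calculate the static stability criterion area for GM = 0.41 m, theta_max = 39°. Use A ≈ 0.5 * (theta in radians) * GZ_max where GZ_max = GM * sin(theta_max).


Formula: GZ_max = GM * sin(theta); Area = 0.5 * theta_rad * GZ_max
Step 1 — GZ_max = 0.41 * sin(39°) = 0.41 * 0.62932 = 0.258021 m
Step 2 — theta_rad = 39 * pi/180 = 0.680678 rad
Step 3 — Area = 0.5 * 0.680678 * 0.258021 ≈ 0.087815 m·rad (5 s.f.)

0.087815 m·rad


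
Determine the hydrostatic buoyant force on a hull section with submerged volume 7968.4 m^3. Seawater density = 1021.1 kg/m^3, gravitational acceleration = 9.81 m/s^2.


Formula: Fb = rho * g * V
Substituting: Fb = 1021.1 * 9.81 * 7968.4
Intermediate: 1021.1 * 9.81 = 10016.991
Result: Fb = 10016.991 * 7968.4 ≈ 79819000 N (5 s.f.)

79819000 N


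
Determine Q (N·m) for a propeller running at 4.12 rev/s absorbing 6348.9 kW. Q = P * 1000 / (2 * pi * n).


Formula: Q = P_W / (2 * pi * n)
Step 1 — P_W = 6348.9 kW * 1000 = 6348900.0 W
Step 2 — 2 * pi * n = 2 * pi * 4.12 = 25.886723
Step 3 — Q = 6348900.0 / 25.886723 ≈ 245260 N·m (5 s.f.)

245260 N·m


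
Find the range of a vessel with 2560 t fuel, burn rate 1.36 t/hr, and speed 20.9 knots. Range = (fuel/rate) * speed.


Formula: endurance = fuel / rate; range = endurance * speed
Step 1 — endurance = 2560 / 1.36 = 1882.3529 hours
Step 2 — range = 1882.3529 * 20.9 ≈ 39341 nautical miles (5 s.f.)

39341 NM


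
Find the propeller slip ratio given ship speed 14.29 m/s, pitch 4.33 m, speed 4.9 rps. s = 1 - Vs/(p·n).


Formula: s = 1 - Vs / (p * n)
Step 1 — p * n = 4.33 * 4.9 = 21.217
Step 2 — Vs / (p*n) = 14.29 / 21.217 = 0.673517 (6 d.p.)
Step 3 — s = 1 - 0.673517 = 0.326483

0.326483


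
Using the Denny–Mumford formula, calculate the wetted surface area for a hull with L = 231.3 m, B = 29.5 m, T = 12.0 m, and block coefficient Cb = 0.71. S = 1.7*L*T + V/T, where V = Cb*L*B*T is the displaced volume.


Formula: S = 1.7*L*T + V/T with V = Cb*L*B*T, i.e. S = L * (1.7*T + Cb*B)
Step 1 — 1.7*T = 1.7 * 12.0 = 20.4 m
Step 2 — Cb*B = 0.71 * 29.5 = 20.945 m
Step 3 — 1.7*T + Cb*B = 20.4 + 20.945 = 41.345 m
Step 4 — S = 231.3 * 41.345 ≈ 9563.1 m^2 (5 s.f.)

9563.1 m^2


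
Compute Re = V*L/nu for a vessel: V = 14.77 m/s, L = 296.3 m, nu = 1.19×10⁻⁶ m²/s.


Formula: Re = V * L / nu
Step 1 — V * L = 14.77 * 296.3 = 4376.351 m^2/s
Step 2 — Re = 4376.351 / 1.19e-6 = 3.68e+09

3.68e+09


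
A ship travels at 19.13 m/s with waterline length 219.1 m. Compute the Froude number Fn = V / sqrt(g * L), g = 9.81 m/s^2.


Formula: Fn = V / sqrt(g * L)
Step 1 — g * L = 9.81 * 219.1 = 2149.371
Step 2 — sqrt(g * L) = sqrt(2149.371) = 46.361309
Step 3 — Fn = 19.13 / 46.361309 ≈ 0.41263 (5 s.f.)

0.41263


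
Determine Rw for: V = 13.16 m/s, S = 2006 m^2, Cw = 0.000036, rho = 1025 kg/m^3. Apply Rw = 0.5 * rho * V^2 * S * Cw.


Formula: Rw = 0.5 * rho * V^2 * S * Cw
Step 1 — V^2 = 13.16^2 = 173.1856
Step 2 — 0.5 * rho * V^2 = 0.5 * 1025 * 173.1856 = 88757.62
Step 3 — Rw = 88757.62 * 2006 * 0.000036 ≈ 6409.7 N (5 s.f.)

6409.7 N


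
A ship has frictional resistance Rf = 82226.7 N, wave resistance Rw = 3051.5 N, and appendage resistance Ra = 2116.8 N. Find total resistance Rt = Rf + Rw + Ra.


Formula: Rt = Rf + Rw + Ra
Substituting: Rt = 82226.7 + 3051.5 + 2116.8
Result: Rt = 87395.0 N

87395.0 N


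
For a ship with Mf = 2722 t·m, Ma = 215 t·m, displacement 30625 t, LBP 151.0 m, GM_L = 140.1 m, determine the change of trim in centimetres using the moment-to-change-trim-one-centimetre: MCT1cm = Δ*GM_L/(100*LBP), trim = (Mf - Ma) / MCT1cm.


Formula: net trimming moment = Mf - Ma; MCT1cm = Δ*GM_L/(100*LBP); trim = net moment / MCT1cm
Step 1 — net trimming moment = 2722 - 215 = 2507 t·m
Step 2 — MCT1cm = 30625 * 140.1 / (100 * 151.0) = 284.1432 t·m/cm
Step 3 — trim = 2507 / 284.1432 ≈ 8.8230 cm (5 s.f.)

8.8230 cm


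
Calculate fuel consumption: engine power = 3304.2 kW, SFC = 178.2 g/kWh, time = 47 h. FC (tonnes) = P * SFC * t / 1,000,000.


Formula: FC (tonnes) = P * SFC * t / 1,000,000
Step 1 — P * SFC * t = 3304.2 * 178.2 * 47 = 27673996.68 g
Step 2 — FC (tonnes) = 27673996.68 / 1,000,000 ≈ 27.674 tonnes (5 s.f.)

27.674 tonnes


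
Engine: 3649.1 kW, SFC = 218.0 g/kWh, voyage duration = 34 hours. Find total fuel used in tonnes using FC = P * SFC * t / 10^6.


Formula: FC (tonnes) = P * SFC * t / 1,000,000
Step 1 — P * SFC * t = 3649.1 * 218.0 * 34 = 27047129.2 g
Step 2 — FC (tonnes) = 27047129.2 / 1,000,000 ≈ 27.047 tonnes (5 s.f.)

27.047 tonnes


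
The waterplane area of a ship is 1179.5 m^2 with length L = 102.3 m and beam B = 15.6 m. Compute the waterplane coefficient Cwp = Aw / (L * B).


Formula: Cwp = Aw / (L * B)
Step 1 — L * B = 102.3 * 15.6 = 1595.88 m^2
Step 2 — Cwp = 1179.5 / 1595.88 ≈ 0.73909 (5 s.f.)

0.73909


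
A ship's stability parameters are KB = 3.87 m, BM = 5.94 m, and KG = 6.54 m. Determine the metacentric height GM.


Formula: GM = KB + BM - KG
Step 1 — KM = KB + BM = 3.87 + 5.94 = 9.81 m
Step 2 — GM = KM - KG = 9.81 - 6.54 = 3.27 m

3.27 m


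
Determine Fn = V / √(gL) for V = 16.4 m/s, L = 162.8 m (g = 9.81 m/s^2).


Formula: Fn = V / sqrt(g * L)
Step 1 — g * L = 9.81 * 162.8 = 1597.068
Step 2 — sqrt(g * L) = sqrt(1597.068) = 39.963333
Step 3 — Fn = 16.4 / 39.963333 ≈ 0.41038 (5 s.f.)

0.41038


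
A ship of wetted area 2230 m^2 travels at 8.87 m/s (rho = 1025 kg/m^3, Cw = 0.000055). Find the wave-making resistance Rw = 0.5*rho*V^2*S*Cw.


Formula: Rw = 0.5 * rho * V^2 * S * Cw
Step 1 — V^2 = 8.87^2 = 78.6769
Step 2 — 0.5 * rho * V^2 = 0.5 * 1025 * 78.6769 = 40321.91125
Step 3 — Rw = 40321.91125 * 2230 * 0.000055 ≈ 4945.5 N (5 s.f.)

4945.5 N


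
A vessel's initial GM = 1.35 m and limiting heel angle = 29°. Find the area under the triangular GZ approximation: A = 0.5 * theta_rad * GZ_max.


Formula: GZ_max = GM * sin(theta); Area = 0.5 * theta_rad * GZ_max
Step 1 — GZ_max = 1.35 * sin(29°) = 1.35 * 0.48481 = 0.654494 m
Step 2 — theta_rad = 29 * pi/180 = 0.506145 rad
Step 3 — Area = 0.5 * 0.506145 * 0.654494 ≈ 0.16563 m·rad (5 s.f.)

0.16563 m·rad


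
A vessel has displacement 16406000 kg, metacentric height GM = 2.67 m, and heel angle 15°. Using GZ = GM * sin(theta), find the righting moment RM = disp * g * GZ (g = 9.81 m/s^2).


Formula: GZ = GM * sin(theta); RM = disp * g * GZ
Step 1 — GZ = 2.67 * sin(15°) = 2.67 * 0.258819 = 0.691047 m
Step 2 — RM = 16406000 * 9.81 * 0.691047 ≈ 111220000 N·m (5 s.f.)

111220000 N·m


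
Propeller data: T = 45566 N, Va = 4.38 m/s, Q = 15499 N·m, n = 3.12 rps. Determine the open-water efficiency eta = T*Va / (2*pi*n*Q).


Formula: eta = T * Va / (2 * pi * n * Q)
Step 1 — numerator = T * Va = 45566 * 4.38 = 199579.08
Step 2 — 2 * pi * n = 2 * pi * 3.12 = 19.603538
Step 3 — denominator = 19.603538 * 15499 = 303835.24
Step 4 — eta = 199579.08 / 303835.24 ≈ 0.65687 (5 s.f.)

0.65687


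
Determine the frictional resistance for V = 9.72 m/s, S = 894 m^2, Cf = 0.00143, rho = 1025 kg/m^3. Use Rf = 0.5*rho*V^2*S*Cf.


Formula: Rf = 0.5 * rho * V^2 * S * Cf
Step 1 — V^2 = 9.72^2 = 94.4784
Step 2 — 0.5 * rho * V^2 = 0.5 * 1025 * 94.4784 = 48420.18
Step 3 — Rf = 48420.18 * 894 * 0.00143 ≈ 61901 N (5 s.f.)

61901 N


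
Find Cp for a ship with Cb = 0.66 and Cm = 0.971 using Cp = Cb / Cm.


Formula: Cp = Cb / Cm
Substituting: Cp = 0.66 / 0.971
Result: Cp ≈ 0.67971 (5 s.f.)

0.67971


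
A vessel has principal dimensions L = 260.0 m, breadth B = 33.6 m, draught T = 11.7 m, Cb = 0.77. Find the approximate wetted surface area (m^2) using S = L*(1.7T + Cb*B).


Formula: S = 1.7*L*T + V/T with V = Cb*L*B*T, i.e. S = L * (1.7*T + Cb*B)
Step 1 — 1.7*T = 1.7 * 11.7 = 19.89 m
Step 2 — Cb*B = 0.77 * 33.6 = 25.872 m
Step 3 — 1.7*T + Cb*B = 19.89 + 25.872 = 45.762 m
Step 4 — S = 260.0 * 45.762 ≈ 11898 m^2 (5 s.f.)

11898 m^2


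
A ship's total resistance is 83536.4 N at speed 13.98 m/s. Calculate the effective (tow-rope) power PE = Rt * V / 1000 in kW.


Formula: PE = Rt * V / 1000 (kW)
Step 1 — PE (W) = 83536.4 * 13.98 = 1167838.872 W
Step 2 — PE (kW) = 1167838.872 / 1000 ≈ 1167.8 kW (5 s.f.)

1167.8 kW


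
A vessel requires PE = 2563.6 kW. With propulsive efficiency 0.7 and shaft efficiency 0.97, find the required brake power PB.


Formula: PB = PE / (eta_D * eta_S)
Step 1 — combined efficiency = eta_D * eta_S = 0.7 * 0.97 = 0.679
Step 2 — PB = 2563.6 / 0.679 ≈ 3775.6 kW (5 s.f.)

3775.6 kW


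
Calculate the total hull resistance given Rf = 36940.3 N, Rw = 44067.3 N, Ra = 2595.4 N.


Formula: Rt = Rf + Rw + Ra
Substituting: Rt = 36940.3 + 44067.3 + 2595.4
Result: Rt = 83603.0 N

83603.0 N


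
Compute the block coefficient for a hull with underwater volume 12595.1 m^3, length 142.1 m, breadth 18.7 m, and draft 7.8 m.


Formula: Cb = V / (L * B * T)
Step 1 — L * B * T = 142.1 * 18.7 * 7.8 = 20726.706 m^3
Step 2 — Cb = 12595.1 / 20726.706 ≈ 0.60767 (5 s.f.)

0.60767


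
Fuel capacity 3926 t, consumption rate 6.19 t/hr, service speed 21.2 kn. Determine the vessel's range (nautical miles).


Formula: endurance = fuel / rate; range = endurance * speed
Step 1 — endurance = 3926 / 6.19 = 634.2488 hours
Step 2 — range = 634.2488 * 21.2 ≈ 13446 nautical miles (5 s.f.)

13446 NM


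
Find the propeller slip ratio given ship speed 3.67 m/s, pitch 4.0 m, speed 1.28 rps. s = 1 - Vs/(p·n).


Formula: s = 1 - Vs / (p * n)
Step 1 — p * n = 4.0 * 1.28 = 5.12
Step 2 — Vs / (p*n) = 3.67 / 5.12 = 0.716797 (6 d.p.)
Step 3 — s = 1 - 0.716797 = 0.283203

0.283203


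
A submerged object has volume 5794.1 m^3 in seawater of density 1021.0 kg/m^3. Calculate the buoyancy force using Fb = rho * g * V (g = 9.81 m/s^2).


Formula: Fb = rho * g * V
Substituting: Fb = 1021.0 * 9.81 * 5794.1
Intermediate: 1021.0 * 9.81 = 10016.01
Result: Fb = 10016.01 * 5794.1 ≈ 58034000 N (5 s.f.)

58034000 N


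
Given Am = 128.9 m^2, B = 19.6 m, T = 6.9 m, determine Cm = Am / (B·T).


Formula: Cm = Am / (B * T)
Step 1 — B * T = 19.6 * 6.9 = 135.24 m^2
Step 2 — Cm = 128.9 / 135.24 ≈ 0.95312 (5 s.f.)

0.95312


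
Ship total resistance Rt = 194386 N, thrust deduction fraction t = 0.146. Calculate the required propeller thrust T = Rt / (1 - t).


Formula: T = Rt / (1 - t)
Step 1 — (1 - t) = 1 - 0.146 = 0.854
Step 2 — T = 194386 / 0.854 ≈ 227620 N (5 s.f.)

227620 N


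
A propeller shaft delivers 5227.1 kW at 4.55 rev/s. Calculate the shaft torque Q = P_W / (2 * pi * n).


Formula: Q = P_W / (2 * pi * n)
Step 1 — P_W = 5227.1 kW * 1000 = 5227100.0 W
Step 2 — 2 * pi * n = 2 * pi * 4.55 = 28.588493
Step 3 — Q = 5227100.0 / 28.588493 ≈ 182840 N·m (5 s.f.)

182840 N·m


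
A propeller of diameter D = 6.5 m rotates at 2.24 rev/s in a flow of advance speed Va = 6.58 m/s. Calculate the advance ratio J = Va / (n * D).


Formula: J = Va / (n * D)
Step 1 — n * D = 2.24 * 6.5 = 14.56
Step 2 — J = 6.58 / 14.56 ≈ 0.45192 (5 s.f.)

0.45192


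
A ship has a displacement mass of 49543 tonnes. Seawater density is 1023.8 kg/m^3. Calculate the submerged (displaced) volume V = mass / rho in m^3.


Formula: V = mass / rho
Step 1 — convert tonnes to kg: 49543 t * 1000 = 49543000 kg
Step 2 — V = 49543000 / 1023.8 ≈ 48391 m^3 (5 s.f.)

48391 m^3


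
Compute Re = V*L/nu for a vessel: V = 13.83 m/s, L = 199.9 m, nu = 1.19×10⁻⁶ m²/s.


Formula: Re = V * L / nu
Step 1 — V * L = 13.83 * 199.9 = 2764.617 m^2/s
Step 2 — Re = 2764.617 / 1.19e-6 = 2.32e+09

2.32e+09


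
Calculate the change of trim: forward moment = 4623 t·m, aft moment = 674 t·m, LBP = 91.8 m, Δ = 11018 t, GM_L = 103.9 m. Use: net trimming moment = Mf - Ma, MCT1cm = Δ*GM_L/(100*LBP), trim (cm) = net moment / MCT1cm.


Formula: net trimming moment = Mf - Ma; MCT1cm = Δ*GM_L/(100*LBP); trim = net moment / MCT1cm
Step 1 — net trimming moment = 4623 - 674 = 3949 t·m
Step 2 — MCT1cm = 11018 * 103.9 / (100 * 91.8) = 124.7026 t·m/cm
Step 3 — trim = 3949 / 124.7026 ≈ 31.667 cm (5 s.f.)

31.667 cm


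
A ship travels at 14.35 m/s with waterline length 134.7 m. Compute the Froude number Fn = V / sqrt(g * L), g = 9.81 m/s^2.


Formula: Fn = V / sqrt(g * L)
Step 1 — g * L = 9.81 * 134.7 = 1321.407
Step 2 — sqrt(g * L) = sqrt(1321.407) = 36.351162
Step 3 — Fn = 14.35 / 36.351162 ≈ 0.39476 (5 s.f.)

0.39476


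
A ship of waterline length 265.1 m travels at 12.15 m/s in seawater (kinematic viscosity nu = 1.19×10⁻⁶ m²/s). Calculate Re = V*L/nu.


Formula: Re = V * L / nu
Step 1 — V * L = 12.15 * 265.1 = 3220.965 m^2/s
Step 2 — Re = 3220.965 / 1.19e-6 = 2.71e+09

2.71e+09


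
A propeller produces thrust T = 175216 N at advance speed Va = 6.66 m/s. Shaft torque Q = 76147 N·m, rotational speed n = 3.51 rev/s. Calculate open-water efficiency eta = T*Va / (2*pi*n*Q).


Formula: eta = T * Va / (2 * pi * n * Q)
Step 1 — numerator = T * Va = 175216 * 6.66 = 1166938.56
Step 2 — 2 * pi * n = 2 * pi * 3.51 = 22.05398
Step 3 — denominator = 22.05398 * 76147 = 1679344.42
Step 4 — eta = 1166938.56 / 1679344.42 ≈ 0.69488 (5 s.f.)

0.69488
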